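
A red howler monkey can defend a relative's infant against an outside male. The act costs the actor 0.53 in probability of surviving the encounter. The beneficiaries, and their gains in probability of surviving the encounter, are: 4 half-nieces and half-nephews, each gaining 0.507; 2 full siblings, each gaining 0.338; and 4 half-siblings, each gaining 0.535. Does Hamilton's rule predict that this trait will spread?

Hamilton's rule: the trait is favored when the sum of r·B over every recipient exceeds the actor's cost C.
r to a half-niece or half-nephew = 1/8 (half-aunt/uncle↔niece/nephew: one path of length 3: r = (1/2)^3 = 1/8).
r to a full sibling = 0.5 (full sibs share both parents — two paths of length 2: r = 2·(1/2)^2 = 1/2).
r to a half-sibling = 0.25 (half-sibs share one parent — one path of length 2: r = (1/2)^2 = 1/4).
Summing one r·B term per recipient: 4·0.125·0.507 + 2·0.5·0.338 + 4·0.25·0.535 = 1.1265.
1.1265 > 0.53: the indirect benefit exceeds the cost.

Yes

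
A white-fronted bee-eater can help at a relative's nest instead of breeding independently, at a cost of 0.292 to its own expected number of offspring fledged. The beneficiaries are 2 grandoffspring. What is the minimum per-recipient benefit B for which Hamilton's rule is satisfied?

0.584

r to a grandoffspring = 1/4 (two parent–offspring links: r = (1/2)^2 = 1/4).
Hamilton's rule with n recipients of equal r: n·r·B > C, so B > C/(n·r) = 0.292/(2·0.25) = 0.584.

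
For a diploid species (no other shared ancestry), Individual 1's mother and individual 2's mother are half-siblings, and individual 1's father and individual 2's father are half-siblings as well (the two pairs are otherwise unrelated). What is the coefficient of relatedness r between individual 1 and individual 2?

0.125

With two independent routes of shared ancestry, r is the sum of the two contributions.
Individual 1 and individual 2 are related in two ways: half first cousins through their mothers (r = 1/16) and half first cousins through their fathers (r = 1/16).
r = 1/16 + 1/16 = 1/8 = 0.125.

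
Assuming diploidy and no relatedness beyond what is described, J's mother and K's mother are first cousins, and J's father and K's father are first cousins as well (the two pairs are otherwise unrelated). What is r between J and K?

Relatedness sums over independent paths through distinct common ancestors.
J and K are related in two ways: second cousins through their mothers (r = 1/32) and second cousins through their fathers (r = 1/32).
r = 1/32 + 1/32 = 1/16 = 0.0625.

0.0625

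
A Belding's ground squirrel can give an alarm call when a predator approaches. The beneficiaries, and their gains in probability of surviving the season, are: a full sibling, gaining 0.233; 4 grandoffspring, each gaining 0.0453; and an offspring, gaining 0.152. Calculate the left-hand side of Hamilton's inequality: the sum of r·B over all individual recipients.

r to a full sibling = 0.5 (full sibs share both parents — two paths of length 2: r = 2·(1/2)^2 = 1/2).
r to a grandoffspring = 0.25 (two parent–offspring links: r = (1/2)^2 = 1/4).
r to an offspring = 0.5 (one parent–offspring link: r = (1/2)^1 = 1/2).
Summing one r·B term per recipient: 1·0.5·0.233 + 4·0.25·0.0453 + 1·0.5·0.152 = 0.2378.

0.2378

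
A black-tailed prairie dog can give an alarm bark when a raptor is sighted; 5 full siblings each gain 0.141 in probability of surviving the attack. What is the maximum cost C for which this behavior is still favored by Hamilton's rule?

0.3525

r to a full sibling = 1/2 (full sibs share both parents — two paths of length 2: r = 2·(1/2)^2 = 1/2).
Hamilton's rule: n·r·B > C, so the trait is favored while C < n·r·B = 5·0.5·0.141 = 0.3525.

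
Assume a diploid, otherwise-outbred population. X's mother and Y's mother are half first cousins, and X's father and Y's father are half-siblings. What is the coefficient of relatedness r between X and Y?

Wright's path rule: contributions from independent ancestry routes add.
X and Y are related in two ways: half second cousins through their mothers (r = 1/64) and half first cousins through their fathers (r = 1/16).
r = 1/64 + 1/16 = 5/64 = 0.078125.

0.078125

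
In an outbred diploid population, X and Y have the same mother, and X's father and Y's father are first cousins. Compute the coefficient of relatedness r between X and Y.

0.28125

With two independent routes of shared ancestry, r is the sum of the two contributions.
X and Y are related in two ways: half-sibs through their shared mother (r = 1/4) and second cousins through their fathers (r = 1/32).
r = 1/4 + 1/32 = 9/32 = 0.28125.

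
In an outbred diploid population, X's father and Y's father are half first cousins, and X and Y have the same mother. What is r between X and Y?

0.265625

Wright's path rule: contributions from independent ancestry routes add.
X and Y are related in two ways: half second cousins through their fathers (r = 1/64) and half-sibs through their shared mother (r = 1/4).
r = 1/64 + 1/4 = 17/64 = 0.265625.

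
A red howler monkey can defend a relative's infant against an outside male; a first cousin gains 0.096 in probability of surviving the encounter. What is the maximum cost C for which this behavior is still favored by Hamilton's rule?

r to a first cousin = 0.125 (first cousins share one grandparent pair — two paths of length 4: r = 2·(1/2)^4 = 1/8).
Hamilton's rule: n·r·B > C, so the trait is favored while C < n·r·B = 1·0.125·0.096 = 0.012.

0.012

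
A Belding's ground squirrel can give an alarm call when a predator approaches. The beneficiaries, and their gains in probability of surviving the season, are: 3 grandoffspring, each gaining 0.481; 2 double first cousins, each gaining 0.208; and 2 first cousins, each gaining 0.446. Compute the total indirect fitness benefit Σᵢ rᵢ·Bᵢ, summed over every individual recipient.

r to a grandoffspring = 1/4 (two parent–offspring links: r = (1/2)^2 = 1/4).
r to a double first cousin = 0.25 (double first cousins share both grandparent pairs — four paths of length 4: r = 4·(1/2)^4 = 1/4).
r to a first cousin = 0.125 (first cousins share one grandparent pair — two paths of length 4: r = 2·(1/2)^4 = 1/8).
Summing one r·B term per recipient: 3·0.25·0.481 + 2·0.25·0.208 + 2·0.125·0.446 = 0.57625.

0.57625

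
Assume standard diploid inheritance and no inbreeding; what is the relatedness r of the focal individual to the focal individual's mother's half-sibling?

0.125

Each parent–offspring link contributes a factor of 1/2, and independent paths through distinct common ancestors add.
Half-aunt/uncle↔niece/nephew: one path of length 3: r = (1/2)^3 = 1/8.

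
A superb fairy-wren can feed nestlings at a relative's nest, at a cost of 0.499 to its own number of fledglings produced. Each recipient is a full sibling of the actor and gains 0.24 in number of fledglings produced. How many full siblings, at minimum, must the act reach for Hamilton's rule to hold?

5

r to a full sibling = 0.5 (full sibs share both parents — two paths of length 2: r = 2·(1/2)^2 = 1/2).
Hamilton's rule: n·r·B > C  ⇒  n > C/(r·B) = 0.499/(0.5·0.24) = 4.158.
The smallest integer exceeding 4.158 is 5.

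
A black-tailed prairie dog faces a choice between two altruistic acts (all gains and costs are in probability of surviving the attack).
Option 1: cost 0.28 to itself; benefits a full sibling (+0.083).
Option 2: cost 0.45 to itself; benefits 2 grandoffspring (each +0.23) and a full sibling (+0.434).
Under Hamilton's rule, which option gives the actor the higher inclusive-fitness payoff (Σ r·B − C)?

Option 1: r to a full sibling = 0.5.
Option 1: Σ r·B − C = (1·0.5·0.083) − 0.28 = -0.2385.
Option 2: r to a grandoffspring = 0.25.
Option 2: r to a full sibling = 0.5.
Option 2: Σ r·B − C = (2·0.25·0.23 + 1·0.5·0.434) − 0.45 = -0.118.
Option 2 has the higher net inclusive-fitness payoff.

Option 2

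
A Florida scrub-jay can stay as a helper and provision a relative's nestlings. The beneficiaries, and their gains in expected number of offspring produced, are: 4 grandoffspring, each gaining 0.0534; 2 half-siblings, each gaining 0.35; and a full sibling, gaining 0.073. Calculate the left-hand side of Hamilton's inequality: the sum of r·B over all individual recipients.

r to a grandoffspring = 0.25 (two parent–offspring links: r = (1/2)^2 = 1/4).
r to a half-sibling = 0.25 (half-sibs share one parent — one path of length 2: r = (1/2)^2 = 1/4).
r to a full sibling = 1/2 (full sibs share both parents — two paths of length 2: r = 2·(1/2)^2 = 1/2).
Summing one r·B term per recipient: 4·0.25·0.0534 + 2·0.25·0.35 + 1·0.5·0.073 = 0.2649.

0.2649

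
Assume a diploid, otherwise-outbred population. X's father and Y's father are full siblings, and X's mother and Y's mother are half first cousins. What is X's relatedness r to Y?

0.140625

Independent pedigree routes through distinct common ancestors add.
X and Y are related in two ways: first cousins through their fathers (r = 1/8) and half second cousins through their mothers (r = 1/64).
r = 1/8 + 1/64 = 0.140625.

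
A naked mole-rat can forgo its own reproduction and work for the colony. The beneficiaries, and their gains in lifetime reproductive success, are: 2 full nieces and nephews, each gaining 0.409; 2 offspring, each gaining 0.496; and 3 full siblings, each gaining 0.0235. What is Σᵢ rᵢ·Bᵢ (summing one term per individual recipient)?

r to a full niece or nephew = 0.25 (full aunt/uncle↔niece/nephew: two paths of length 3 through the shared grandparent pair: r = 2·(1/2)^3 = 1/4).
r to an offspring = 1/2 (one parent–offspring link: r = (1/2)^1 = 1/2).
r to a full sibling = 0.5 (full sibs share both parents — two paths of length 2: r = 2·(1/2)^2 = 1/2).
Summing one r·B term per recipient: 2·0.25·0.409 + 2·0.5·0.496 + 3·0.5·0.0235 = 0.73575.

0.73575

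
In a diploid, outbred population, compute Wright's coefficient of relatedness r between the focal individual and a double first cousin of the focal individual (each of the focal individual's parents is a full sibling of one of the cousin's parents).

Each parent–offspring link contributes a factor of 1/2, and independent paths through distinct common ancestors add.
Double first cousins share both grandparent pairs — four paths of length 4: r = 4·(1/2)^4 = 1/4.

0.25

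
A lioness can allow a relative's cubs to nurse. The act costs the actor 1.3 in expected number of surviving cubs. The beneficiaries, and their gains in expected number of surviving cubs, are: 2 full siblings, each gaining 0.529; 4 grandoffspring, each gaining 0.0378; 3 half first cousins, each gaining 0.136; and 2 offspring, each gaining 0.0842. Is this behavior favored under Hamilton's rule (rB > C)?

No

Hamilton's rule: the trait is favored when the sum of r·B over every recipient exceeds the actor's cost C.
r to a full sibling = 0.5 (full sibs share both parents — two paths of length 2: r = 2·(1/2)^2 = 1/2).
r to a grandoffspring = 0.25 (two parent–offspring links: r = (1/2)^2 = 1/4).
r to a half first cousin = 0.0625 (half first cousins share one grandparent — one path of length 4: r = (1/2)^4 = 1/16).
r to an offspring = 1/2 (one parent–offspring link: r = (1/2)^1 = 1/2).
Summing one r·B term per recipient: 2·0.5·0.529 + 4·0.25·0.0378 + 3·0.0625·0.136 + 2·0.5·0.0842 = 0.6765.
0.6765 < 1.3: the indirect benefit is less than the cost.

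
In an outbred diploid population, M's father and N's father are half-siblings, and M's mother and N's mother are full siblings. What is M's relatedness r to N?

0.1875

Relatedness sums over independent paths through distinct common ancestors.
M and N are related in two ways: half first cousins through their fathers (r = 1/16) and first cousins through their mothers (r = 1/8).
r = 1/16 + 1/8 = 3/16 = 0.1875.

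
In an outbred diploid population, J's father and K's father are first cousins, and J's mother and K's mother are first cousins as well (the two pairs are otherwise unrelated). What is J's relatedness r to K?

Relatedness sums over independent paths through distinct common ancestors.
J and K are related in two ways: second cousins through their fathers (r = 1/32) and second cousins through their mothers (r = 1/32).
r = 1/32 + 1/32 = 0.0625.

0.0625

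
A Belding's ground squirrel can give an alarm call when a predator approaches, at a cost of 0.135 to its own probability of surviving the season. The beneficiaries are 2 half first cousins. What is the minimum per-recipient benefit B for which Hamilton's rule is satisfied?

1.08

r to a half first cousin = 1/16 (half first cousins share one grandparent — one path of length 4: r = (1/2)^4 = 1/16).
Hamilton's rule with n recipients of equal r: n·r·B > C, so B > C/(n·r) = 0.135/(2·0.0625) = 1.08.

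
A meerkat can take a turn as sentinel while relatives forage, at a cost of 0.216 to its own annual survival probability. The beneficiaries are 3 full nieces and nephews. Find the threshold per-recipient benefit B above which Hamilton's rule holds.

r to a full niece or nephew = 0.25 (full aunt/uncle↔niece/nephew: two paths of length 3 through the shared grandparent pair: r = 2·(1/2)^3 = 1/4).
Hamilton's rule with n recipients of equal r: n·r·B > C, so B > C/(n·r) = 0.216/(3·0.25) = 0.288.

0.288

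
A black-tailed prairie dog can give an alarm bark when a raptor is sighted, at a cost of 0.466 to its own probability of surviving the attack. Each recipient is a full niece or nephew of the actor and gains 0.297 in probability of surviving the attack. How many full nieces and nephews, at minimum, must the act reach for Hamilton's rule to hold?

7

r to a full niece or nephew = 0.25 (full aunt/uncle↔niece/nephew: two paths of length 3 through the shared grandparent pair: r = 2·(1/2)^3 = 1/4).
Hamilton's rule: n·r·B > C  ⇒  n > C/(r·B) = 0.466/(0.25·0.297) = 6.276.
The smallest integer exceeding 6.276 is 7.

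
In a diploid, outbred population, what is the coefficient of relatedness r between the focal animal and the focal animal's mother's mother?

0.25

Each parent–offspring link contributes a factor of 1/2, and independent paths through distinct common ancestors add.
Two parent–offspring links: r = (1/2)^2 = 1/4.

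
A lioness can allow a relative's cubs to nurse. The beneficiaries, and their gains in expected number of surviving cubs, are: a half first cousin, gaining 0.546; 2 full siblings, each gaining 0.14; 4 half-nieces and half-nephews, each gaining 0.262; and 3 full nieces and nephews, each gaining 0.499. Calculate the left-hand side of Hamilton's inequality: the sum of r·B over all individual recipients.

0.679375

r to a half first cousin = 0.0625 (half first cousins share one grandparent — one path of length 4: r = (1/2)^4 = 1/16).
r to a full sibling = 0.5 (full sibs share both parents — two paths of length 2: r = 2·(1/2)^2 = 1/2).
r to a half-niece or half-nephew = 0.125 (half-aunt/uncle↔niece/nephew: one path of length 3: r = (1/2)^3 = 1/8).
r to a full niece or nephew = 0.25 (full aunt/uncle↔niece/nephew: two paths of length 3 through the shared grandparent pair: r = 2·(1/2)^3 = 1/4).
Summing one r·B term per recipient: 1·0.0625·0.546 + 2·0.5·0.14 + 4·0.125·0.262 + 3·0.25·0.499 = 0.679375.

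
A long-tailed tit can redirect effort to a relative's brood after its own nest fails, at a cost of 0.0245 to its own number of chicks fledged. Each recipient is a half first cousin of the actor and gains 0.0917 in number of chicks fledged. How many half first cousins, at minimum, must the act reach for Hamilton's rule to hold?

5

r to a half first cousin = 0.0625 (half first cousins share one grandparent — one path of length 4: r = (1/2)^4 = 1/16).
Hamilton's rule: n·r·B > C  ⇒  n > C/(r·B) = 0.0245/(0.0625·0.0917) = 4.275.
The smallest integer exceeding 4.275 is 5.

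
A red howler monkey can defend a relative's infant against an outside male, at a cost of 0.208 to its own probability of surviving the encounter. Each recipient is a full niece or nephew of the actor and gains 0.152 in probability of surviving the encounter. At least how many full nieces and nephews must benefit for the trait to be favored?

r to a full niece or nephew = 0.25 (full aunt/uncle↔niece/nephew: two paths of length 3 through the shared grandparent pair: r = 2·(1/2)^3 = 1/4).
Hamilton's rule: n·r·B > C  ⇒  n > C/(r·B) = 0.208/(0.25·0.152) = 5.474.
The smallest integer exceeding 5.474 is 6.

6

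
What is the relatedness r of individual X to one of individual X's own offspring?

0.5

Each parent–offspring link contributes a factor of 1/2, and independent paths through distinct common ancestors add.
One parent–offspring link: r = (1/2)^1 = 1/2.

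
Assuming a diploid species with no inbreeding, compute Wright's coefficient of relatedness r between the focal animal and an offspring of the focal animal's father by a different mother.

0.25

Each parent–offspring link contributes a factor of 1/2, and independent paths through distinct common ancestors add.
Half-sibs share one parent — one path of length 2: r = (1/2)^2 = 1/4.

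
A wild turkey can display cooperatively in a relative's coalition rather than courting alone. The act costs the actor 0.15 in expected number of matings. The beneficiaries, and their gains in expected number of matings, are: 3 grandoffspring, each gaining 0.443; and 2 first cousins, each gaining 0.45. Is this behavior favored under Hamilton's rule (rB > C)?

Yes

Hamilton's rule: the trait is favored when the sum of r·B over every recipient exceeds the actor's cost C.
r to a grandoffspring = 1/4 (two parent–offspring links: r = (1/2)^2 = 1/4).
r to a first cousin = 1/8 (first cousins share one grandparent pair — two paths of length 4: r = 2·(1/2)^4 = 1/8).
Summing one r·B term per recipient: 3·0.25·0.443 + 2·0.125·0.45 = 0.44475.
0.44475 > 0.15: the indirect benefit exceeds the cost.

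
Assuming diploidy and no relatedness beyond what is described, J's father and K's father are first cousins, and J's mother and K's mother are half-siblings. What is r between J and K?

Relatedness sums over independent paths through distinct common ancestors.
J and K are related in two ways: second cousins through their fathers (r = 1/32) and half first cousins through their mothers (r = 1/16).
r = 1/32 + 1/16 = 3/32 = 0.09375.

0.09375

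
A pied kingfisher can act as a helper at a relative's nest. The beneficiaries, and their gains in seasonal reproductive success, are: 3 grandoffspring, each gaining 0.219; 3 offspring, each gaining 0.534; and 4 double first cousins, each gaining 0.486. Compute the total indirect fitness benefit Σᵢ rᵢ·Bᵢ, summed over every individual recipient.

r to a grandoffspring = 1/4 (two parent–offspring links: r = (1/2)^2 = 1/4).
r to an offspring = 0.5 (one parent–offspring link: r = (1/2)^1 = 1/2).
r to a double first cousin = 1/4 (double first cousins share both grandparent pairs — four paths of length 4: r = 4·(1/2)^4 = 1/4).
Summing one r·B term per recipient: 3·0.25·0.219 + 3·0.5·0.534 + 4·0.25·0.486 = 1.45125.

1.45125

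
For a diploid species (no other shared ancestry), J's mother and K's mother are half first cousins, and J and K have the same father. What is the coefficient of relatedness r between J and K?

0.265625

Independent pedigree routes through distinct common ancestors add.
J and K are related in two ways: half second cousins through their mothers (r = 1/64) and half-sibs through their shared father (r = 1/4).
r = 1/64 + 1/4 = 0.265625.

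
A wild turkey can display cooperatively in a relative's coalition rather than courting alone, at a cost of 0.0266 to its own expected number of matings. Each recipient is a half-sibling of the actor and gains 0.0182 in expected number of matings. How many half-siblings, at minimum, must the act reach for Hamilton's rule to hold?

r to a half-sibling = 0.25 (half-sibs share one parent — one path of length 2: r = (1/2)^2 = 1/4).
Hamilton's rule: n·r·B > C  ⇒  n > C/(r·B) = 0.0266/(0.25·0.0182) = 5.846.
The smallest integer exceeding 5.846 is 6.

6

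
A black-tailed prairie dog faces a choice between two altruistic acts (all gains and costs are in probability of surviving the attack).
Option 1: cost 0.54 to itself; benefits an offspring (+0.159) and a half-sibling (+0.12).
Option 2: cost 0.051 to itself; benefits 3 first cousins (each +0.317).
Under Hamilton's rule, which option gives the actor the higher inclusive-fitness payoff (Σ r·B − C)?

Option 1: r to an offspring = 0.5.
Option 1: r to a half-sibling = 0.25.
Option 1: Σ r·B − C = (1·0.5·0.159 + 1·0.25·0.12) − 0.54 = -0.4305.
Option 2: r to a first cousin = 0.125.
Option 2: Σ r·B − C = (3·0.125·0.317) − 0.051 = 0.067875.
Option 2 has the higher net inclusive-fitness payoff.

Option 2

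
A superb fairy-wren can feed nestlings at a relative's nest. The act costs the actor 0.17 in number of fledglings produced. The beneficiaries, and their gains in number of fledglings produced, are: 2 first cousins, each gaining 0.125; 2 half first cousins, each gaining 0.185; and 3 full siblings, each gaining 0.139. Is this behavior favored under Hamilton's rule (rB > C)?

Hamilton's rule: the trait is favored when the sum of r·B over every recipient exceeds the actor's cost C.
r to a first cousin = 0.125 (first cousins share one grandparent pair — two paths of length 4: r = 2·(1/2)^4 = 1/8).
r to a half first cousin = 1/16 (half first cousins share one grandparent — one path of length 4: r = (1/2)^4 = 1/16).
r to a full sibling = 1/2 (full sibs share both parents — two paths of length 2: r = 2·(1/2)^2 = 1/2).
Summing one r·B term per recipient: 2·0.125·0.125 + 2·0.0625·0.185 + 3·0.5·0.139 = 0.262875.
0.262875 > 0.17: the indirect benefit exceeds the cost.

Yes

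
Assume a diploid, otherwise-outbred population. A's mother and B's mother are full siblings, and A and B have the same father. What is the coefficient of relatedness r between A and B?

With two independent routes of shared ancestry, r is the sum of the two contributions.
A and B are related in two ways: first cousins through their mothers (r = 1/8) and half-sibs through their shared father (r = 1/4).
r = 1/8 + 1/4 = 3/8 = 0.375.

0.375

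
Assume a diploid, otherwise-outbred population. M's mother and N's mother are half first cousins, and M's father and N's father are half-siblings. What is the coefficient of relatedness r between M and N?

Wright's path rule: contributions from independent ancestry routes add.
M and N are related in two ways: half second cousins through their mothers (r = 1/64) and half first cousins through their fathers (r = 1/16).
r = 1/64 + 1/16 = 0.078125.

0.078125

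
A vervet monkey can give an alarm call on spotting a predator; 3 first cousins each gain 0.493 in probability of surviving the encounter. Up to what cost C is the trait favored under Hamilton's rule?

0.184875

r to a first cousin = 0.125 (first cousins share one grandparent pair — two paths of length 4: r = 2·(1/2)^4 = 1/8).
Hamilton's rule: n·r·B > C, so the trait is favored while C < n·r·B = 3·0.125·0.493 = 0.184875.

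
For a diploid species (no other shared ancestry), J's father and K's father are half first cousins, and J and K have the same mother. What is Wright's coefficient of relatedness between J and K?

0.265625

Independent pedigree routes through distinct common ancestors add.
J and K are related in two ways: half second cousins through their fathers (r = 1/64) and half-sibs through their shared mother (r = 1/4).
r = 1/64 + 1/4 = 0.265625.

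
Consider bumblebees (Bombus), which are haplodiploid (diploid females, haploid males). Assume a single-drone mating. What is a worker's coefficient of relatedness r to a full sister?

0.75

Haplodiploid full sisters inherit their father's entire haploid genome identically (contributing 1/2) and on average half of their mother's contribution (1/2 · 1/2 = 1/4); r = 1/2 + 1/4 = 3/4.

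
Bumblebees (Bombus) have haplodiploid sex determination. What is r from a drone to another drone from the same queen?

Haploid brothers each carry a random half of the queen's diploid genome, so on average they share half: r = 1/2.

0.5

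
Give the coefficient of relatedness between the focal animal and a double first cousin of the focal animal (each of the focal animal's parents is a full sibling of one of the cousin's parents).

Each parent–offspring link contributes a factor of 1/2, and independent paths through distinct common ancestors add.
Double first cousins share both grandparent pairs — four paths of length 4: r = 4·(1/2)^4 = 1/4.

0.25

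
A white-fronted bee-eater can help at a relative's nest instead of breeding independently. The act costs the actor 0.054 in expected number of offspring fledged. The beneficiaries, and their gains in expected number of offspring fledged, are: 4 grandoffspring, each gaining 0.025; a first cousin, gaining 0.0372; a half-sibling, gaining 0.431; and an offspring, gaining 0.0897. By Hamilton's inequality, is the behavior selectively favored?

Yes

Hamilton's rule: the trait is favored when the sum of r·B over every recipient exceeds the actor's cost C.
r to a grandoffspring = 0.25 (two parent–offspring links: r = (1/2)^2 = 1/4).
r to a first cousin = 0.125 (first cousins share one grandparent pair — two paths of length 4: r = 2·(1/2)^4 = 1/8).
r to a half-sibling = 1/4 (half-sibs share one parent — one path of length 2: r = (1/2)^2 = 1/4).
r to an offspring = 1/2 (one parent–offspring link: r = (1/2)^1 = 1/2).
Summing one r·B term per recipient: 4·0.25·0.025 + 1·0.125·0.0372 + 1·0.25·0.431 + 1·0.5·0.0897 = 0.18225.
0.18225 > 0.054: the indirect benefit exceeds the cost.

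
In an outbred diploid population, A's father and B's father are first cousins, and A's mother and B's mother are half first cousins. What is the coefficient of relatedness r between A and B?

0.046875

Wright's path rule: contributions from independent ancestry routes add.
A and B are related in two ways: second cousins through their fathers (r = 1/32) and half second cousins through their mothers (r = 1/64).
r = 1/32 + 1/64 = 3/64 = 0.046875.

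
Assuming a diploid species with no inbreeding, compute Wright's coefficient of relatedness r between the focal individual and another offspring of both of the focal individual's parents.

0.5

Each parent–offspring link contributes a factor of 1/2, and independent paths through distinct common ancestors add.
Full sibs share both parents — two paths of length 2: r = 2·(1/2)^2 = 1/2.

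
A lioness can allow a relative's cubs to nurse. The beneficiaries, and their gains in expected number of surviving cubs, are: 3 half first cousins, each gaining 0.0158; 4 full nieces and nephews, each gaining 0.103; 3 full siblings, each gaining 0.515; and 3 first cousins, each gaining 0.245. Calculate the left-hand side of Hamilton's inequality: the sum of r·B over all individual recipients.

r to a half first cousin = 0.0625 (half first cousins share one grandparent — one path of length 4: r = (1/2)^4 = 1/16).
r to a full niece or nephew = 1/4 (full aunt/uncle↔niece/nephew: two paths of length 3 through the shared grandparent pair: r = 2·(1/2)^3 = 1/4).
r to a full sibling = 1/2 (full sibs share both parents — two paths of length 2: r = 2·(1/2)^2 = 1/2).
r to a first cousin = 0.125 (first cousins share one grandparent pair — two paths of length 4: r = 2·(1/2)^4 = 1/8).
Summing one r·B term per recipient: 3·0.0625·0.0158 + 4·0.25·0.103 + 3·0.5·0.515 + 3·0.125·0.245 = 0.9703375.

0.9703375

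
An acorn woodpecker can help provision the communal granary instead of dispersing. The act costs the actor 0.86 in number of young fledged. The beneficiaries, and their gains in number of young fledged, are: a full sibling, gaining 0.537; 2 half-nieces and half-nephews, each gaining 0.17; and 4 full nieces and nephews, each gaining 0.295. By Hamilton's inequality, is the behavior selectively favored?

No

Hamilton's rule: the trait is favored when the sum of r·B over every recipient exceeds the actor's cost C.
r to a full sibling = 0.5 (full sibs share both parents — two paths of length 2: r = 2·(1/2)^2 = 1/2).
r to a half-niece or half-nephew = 0.125 (half-aunt/uncle↔niece/nephew: one path of length 3: r = (1/2)^3 = 1/8).
r to a full niece or nephew = 1/4 (full aunt/uncle↔niece/nephew: two paths of length 3 through the shared grandparent pair: r = 2·(1/2)^3 = 1/4).
Summing one r·B term per recipient: 1·0.5·0.537 + 2·0.125·0.17 + 4·0.25·0.295 = 0.606.
0.606 < 0.86: the indirect benefit is less than the cost.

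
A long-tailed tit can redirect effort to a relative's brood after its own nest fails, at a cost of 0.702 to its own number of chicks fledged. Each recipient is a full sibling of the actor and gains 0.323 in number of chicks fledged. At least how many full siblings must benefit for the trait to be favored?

5

r to a full sibling = 0.5 (full sibs share both parents — two paths of length 2: r = 2·(1/2)^2 = 1/2).
Hamilton's rule: n·r·B > C  ⇒  n > C/(r·B) = 0.702/(0.5·0.323) = 4.347.
The smallest integer exceeding 4.347 is 5.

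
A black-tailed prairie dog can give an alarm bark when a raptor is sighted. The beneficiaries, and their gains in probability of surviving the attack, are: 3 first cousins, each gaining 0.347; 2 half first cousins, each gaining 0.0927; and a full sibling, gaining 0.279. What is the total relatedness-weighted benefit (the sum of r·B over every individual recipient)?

0.2812125

r to a first cousin = 0.125 (first cousins share one grandparent pair — two paths of length 4: r = 2·(1/2)^4 = 1/8).
r to a half first cousin = 1/16 (half first cousins share one grandparent — one path of length 4: r = (1/2)^4 = 1/16).
r to a full sibling = 0.5 (full sibs share both parents — two paths of length 2: r = 2·(1/2)^2 = 1/2).
Summing one r·B term per recipient: 3·0.125·0.347 + 2·0.0625·0.0927 + 1·0.5·0.279 = 0.2812125.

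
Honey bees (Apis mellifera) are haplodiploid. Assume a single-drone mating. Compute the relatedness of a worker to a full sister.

0.75

Haplodiploid full sisters inherit their father's entire haploid genome identically (contributing 1/2) and on average half of their mother's contribution (1/2 · 1/2 = 1/4); r = 1/2 + 1/4 = 3/4.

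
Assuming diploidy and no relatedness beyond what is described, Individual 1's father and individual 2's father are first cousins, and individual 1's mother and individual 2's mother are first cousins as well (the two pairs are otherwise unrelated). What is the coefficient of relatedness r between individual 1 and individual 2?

0.0625

Relatedness sums over independent paths through distinct common ancestors.
Individual 1 and individual 2 are related in two ways: second cousins through their fathers (r = 1/32) and second cousins through their mothers (r = 1/32).
r = 1/32 + 1/32 = 0.0625.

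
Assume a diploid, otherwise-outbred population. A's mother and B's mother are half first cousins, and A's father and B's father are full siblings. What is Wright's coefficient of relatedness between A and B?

0.140625

Relatedness sums over independent paths through distinct common ancestors.
A and B are related in two ways: half second cousins through their mothers (r = 1/64) and first cousins through their fathers (r = 1/8).
r = 1/64 + 1/8 = 0.140625.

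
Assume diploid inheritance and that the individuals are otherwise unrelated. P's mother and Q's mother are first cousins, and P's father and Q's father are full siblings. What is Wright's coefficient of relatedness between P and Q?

Relatedness sums over independent paths through distinct common ancestors.
P and Q are related in two ways: second cousins through their mothers (r = 1/32) and first cousins through their fathers (r = 1/8).
r = 1/32 + 1/8 = 0.15625.

0.15625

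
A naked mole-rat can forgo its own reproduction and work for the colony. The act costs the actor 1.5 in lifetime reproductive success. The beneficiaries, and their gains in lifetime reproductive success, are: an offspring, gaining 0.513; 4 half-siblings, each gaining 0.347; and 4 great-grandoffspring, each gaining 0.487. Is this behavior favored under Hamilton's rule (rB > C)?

No

Hamilton's rule: the trait is favored when the sum of r·B over every recipient exceeds the actor's cost C.
r to an offspring = 0.5 (one parent–offspring link: r = (1/2)^1 = 1/2).
r to a half-sibling = 0.25 (half-sibs share one parent — one path of length 2: r = (1/2)^2 = 1/4).
r to a great-grandoffspring = 1/8 (three parent–offspring links: r = (1/2)^3 = 1/8).
Summing one r·B term per recipient: 1·0.5·0.513 + 4·0.25·0.347 + 4·0.125·0.487 = 0.847.
0.847 < 1.5: the indirect benefit is less than the cost.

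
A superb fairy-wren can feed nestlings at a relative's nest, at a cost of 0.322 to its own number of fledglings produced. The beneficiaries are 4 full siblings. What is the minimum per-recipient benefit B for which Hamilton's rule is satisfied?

0.161

r to a full sibling = 1/2 (full sibs share both parents — two paths of length 2: r = 2·(1/2)^2 = 1/2).
Hamilton's rule with n recipients of equal r: n·r·B > C, so B > C/(n·r) = 0.322/(4·0.5) = 0.161.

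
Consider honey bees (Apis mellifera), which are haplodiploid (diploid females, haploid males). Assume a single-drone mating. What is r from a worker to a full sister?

Haplodiploid full sisters inherit their father's entire haploid genome identically (contributing 1/2) and on average half of their mother's contribution (1/2 · 1/2 = 1/4); r = 1/2 + 1/4 = 3/4.

0.75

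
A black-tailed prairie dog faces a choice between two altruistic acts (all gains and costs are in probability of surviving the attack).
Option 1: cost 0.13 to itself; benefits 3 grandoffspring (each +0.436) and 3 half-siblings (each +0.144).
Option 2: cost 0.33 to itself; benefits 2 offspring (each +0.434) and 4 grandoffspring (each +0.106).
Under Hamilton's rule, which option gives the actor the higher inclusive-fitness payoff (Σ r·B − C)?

Option 1: r to a grandoffspring = 0.25.
Option 1: r to a half-sibling = 0.25.
Option 1: Σ r·B − C = (3·0.25·0.436 + 3·0.25·0.144) − 0.13 = 0.305.
Option 2: r to an offspring = 0.5.
Option 2: r to a grandoffspring = 0.25.
Option 2: Σ r·B − C = (2·0.5·0.434 + 4·0.25·0.106) − 0.33 = 0.21.
Option 1 has the higher net inclusive-fitness payoff.

Option 1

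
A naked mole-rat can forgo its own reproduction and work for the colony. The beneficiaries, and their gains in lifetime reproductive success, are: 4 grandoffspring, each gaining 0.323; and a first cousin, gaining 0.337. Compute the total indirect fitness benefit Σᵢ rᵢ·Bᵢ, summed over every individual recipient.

r to a grandoffspring = 0.25 (two parent–offspring links: r = (1/2)^2 = 1/4).
r to a first cousin = 0.125 (first cousins share one grandparent pair — two paths of length 4: r = 2·(1/2)^4 = 1/8).
Summing one r·B term per recipient: 4·0.25·0.323 + 1·0.125·0.337 = 0.365125.

0.365125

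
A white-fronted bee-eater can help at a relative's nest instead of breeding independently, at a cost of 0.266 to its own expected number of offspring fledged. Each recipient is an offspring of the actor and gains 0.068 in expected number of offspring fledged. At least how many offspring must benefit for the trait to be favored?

r to an offspring = 0.5 (one parent–offspring link: r = (1/2)^1 = 1/2).
Hamilton's rule: n·r·B > C  ⇒  n > C/(r·B) = 0.266/(0.5·0.068) = 7.824.
The smallest integer exceeding 7.824 is 8.

8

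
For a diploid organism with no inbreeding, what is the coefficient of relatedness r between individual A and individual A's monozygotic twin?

1

Each parent–offspring link contributes a factor of 1/2, and independent paths through distinct common ancestors add.
Monozygotic twins share every allele identical by descent: r = 1.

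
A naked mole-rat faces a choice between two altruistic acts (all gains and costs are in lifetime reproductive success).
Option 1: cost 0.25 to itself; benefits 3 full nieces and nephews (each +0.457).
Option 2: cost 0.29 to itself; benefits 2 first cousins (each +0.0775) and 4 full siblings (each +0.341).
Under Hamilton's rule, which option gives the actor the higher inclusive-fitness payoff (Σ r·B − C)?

Option 2

Option 1: r to a full niece or nephew = 0.25.
Option 1: Σ r·B − C = (3·0.25·0.457) − 0.25 = 0.09275.
Option 2: r to a first cousin = 0.125.
Option 2: r to a full sibling = 0.5.
Option 2: Σ r·B − C = (2·0.125·0.0775 + 4·0.5·0.341) − 0.29 = 0.411375.
Option 2 has the higher net inclusive-fitness payoff.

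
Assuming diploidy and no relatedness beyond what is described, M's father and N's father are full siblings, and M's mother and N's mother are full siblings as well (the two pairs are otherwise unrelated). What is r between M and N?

Relatedness sums over independent paths through distinct common ancestors.
M and N are related in two ways: first cousins through their fathers (r = 1/8) and first cousins through their mothers (r = 1/8) — i.e. double first cousins.
r = 1/8 + 1/8 = 1/4 = 0.25.

0.25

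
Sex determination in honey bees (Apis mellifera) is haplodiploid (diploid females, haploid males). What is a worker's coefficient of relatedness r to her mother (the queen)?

One meiotic link between diploid queen and diploid daughter: r = 1/2.

0.5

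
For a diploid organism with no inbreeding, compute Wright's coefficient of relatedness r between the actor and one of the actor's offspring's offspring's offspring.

0.125

Each parent–offspring link contributes a factor of 1/2, and independent paths through distinct common ancestors add.
Three parent–offspring links: r = (1/2)^3 = 1/8.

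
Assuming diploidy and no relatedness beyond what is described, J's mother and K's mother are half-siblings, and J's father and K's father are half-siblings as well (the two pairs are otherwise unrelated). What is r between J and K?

Wright's path rule: contributions from independent ancestry routes add.
J and K are related in two ways: half first cousins through their mothers (r = 1/16) and half first cousins through their fathers (r = 1/16).
r = 1/16 + 1/16 = 1/8 = 0.125.

0.125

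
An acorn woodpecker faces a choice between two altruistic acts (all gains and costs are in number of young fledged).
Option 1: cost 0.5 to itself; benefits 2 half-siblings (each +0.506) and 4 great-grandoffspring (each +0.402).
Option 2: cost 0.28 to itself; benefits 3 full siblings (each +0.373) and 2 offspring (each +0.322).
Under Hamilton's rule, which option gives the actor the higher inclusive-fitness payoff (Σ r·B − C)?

Option 1: r to a half-sibling = 0.25.
Option 1: r to a great-grandoffspring = 0.125.
Option 1: Σ r·B − C = (2·0.25·0.506 + 4·0.125·0.402) − 0.5 = -0.046.
Option 2: r to a full sibling = 0.5.
Option 2: r to an offspring = 0.5.
Option 2: Σ r·B − C = (3·0.5·0.373 + 2·0.5·0.322) − 0.28 = 0.6015.
Option 2 has the higher net inclusive-fitness payoff.

Option 2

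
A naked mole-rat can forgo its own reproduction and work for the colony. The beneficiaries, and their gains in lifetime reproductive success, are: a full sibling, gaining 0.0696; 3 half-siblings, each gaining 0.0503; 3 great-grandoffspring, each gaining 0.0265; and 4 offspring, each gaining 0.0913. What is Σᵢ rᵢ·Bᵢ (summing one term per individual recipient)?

r to a full sibling = 1/2 (full sibs share both parents — two paths of length 2: r = 2·(1/2)^2 = 1/2).
r to a half-sibling = 0.25 (half-sibs share one parent — one path of length 2: r = (1/2)^2 = 1/4).
r to a great-grandoffspring = 1/8 (three parent–offspring links: r = (1/2)^3 = 1/8).
r to an offspring = 1/2 (one parent–offspring link: r = (1/2)^1 = 1/2).
Summing one r·B term per recipient: 1·0.5·0.0696 + 3·0.25·0.0503 + 3·0.125·0.0265 + 4·0.5·0.0913 = 0.2650625.

0.2650625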